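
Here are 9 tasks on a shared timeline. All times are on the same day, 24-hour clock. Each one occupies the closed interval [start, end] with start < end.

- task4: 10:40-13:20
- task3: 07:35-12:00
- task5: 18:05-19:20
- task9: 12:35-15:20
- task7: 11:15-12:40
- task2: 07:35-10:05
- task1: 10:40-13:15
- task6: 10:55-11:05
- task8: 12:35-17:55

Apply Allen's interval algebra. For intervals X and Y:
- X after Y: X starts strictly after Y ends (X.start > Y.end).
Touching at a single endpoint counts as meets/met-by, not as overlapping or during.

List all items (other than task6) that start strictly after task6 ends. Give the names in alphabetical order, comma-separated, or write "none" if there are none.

task5, task7, task8, task9

Target task6 = [10:55, 11:05].
task1 [10:40, 13:15] → contains → no.
task2 [07:35, 10:05] → before → no.
task3 [07:35, 12:00] → contains → no.
task4 [10:40, 13:20] → contains → no.
task5 [18:05, 19:20] → after → yes.
task7 [11:15, 12:40] → after → yes.
task8 [12:35, 17:55] → after → yes.
task9 [12:35, 15:20] → after → yes.
Result: task5, task7, task8, task9.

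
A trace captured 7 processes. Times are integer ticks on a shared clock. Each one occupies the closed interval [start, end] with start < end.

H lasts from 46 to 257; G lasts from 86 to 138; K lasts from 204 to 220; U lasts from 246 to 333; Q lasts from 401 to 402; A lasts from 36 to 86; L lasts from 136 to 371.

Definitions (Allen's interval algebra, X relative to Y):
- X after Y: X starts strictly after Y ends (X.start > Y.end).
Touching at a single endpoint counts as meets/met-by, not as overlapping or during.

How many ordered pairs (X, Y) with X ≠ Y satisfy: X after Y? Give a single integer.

Checking all 42 ordered pairs for relation 'after'; matching pairs in alphabetical order:
(K, A): K after A ✓
(K, G): K after G ✓
(L, A): L after A ✓
(Q, A): Q after A ✓
(Q, G): Q after G ✓
(Q, H): Q after H ✓
(Q, K): Q after K ✓
(Q, L): Q after L ✓
(Q, U): Q after U ✓
(U, A): U after A ✓
(U, G): U after G ✓
(U, K): U after K ✓
Count: 12.

12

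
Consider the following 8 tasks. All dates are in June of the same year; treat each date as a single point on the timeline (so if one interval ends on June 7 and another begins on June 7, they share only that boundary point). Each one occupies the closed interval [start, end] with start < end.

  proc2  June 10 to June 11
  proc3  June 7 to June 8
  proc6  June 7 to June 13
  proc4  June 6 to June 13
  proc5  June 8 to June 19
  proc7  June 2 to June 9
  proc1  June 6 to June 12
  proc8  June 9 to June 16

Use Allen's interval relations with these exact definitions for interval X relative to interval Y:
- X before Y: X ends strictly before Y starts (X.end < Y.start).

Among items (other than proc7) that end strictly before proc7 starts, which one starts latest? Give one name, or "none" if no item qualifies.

none

Target proc7 = [June 2, June 9].
proc1 [June 6, June 12] → overlapped-by → excluded.
proc2 [June 10, June 11] → after → excluded.
proc3 [June 7, June 8] → during → excluded.
proc4 [June 6, June 13] → overlapped-by → excluded.
proc5 [June 8, June 19] → overlapped-by → excluded.
proc6 [June 7, June 13] → overlapped-by → excluded.
proc8 [June 9, June 16] → met-by → excluded.
No candidates → none.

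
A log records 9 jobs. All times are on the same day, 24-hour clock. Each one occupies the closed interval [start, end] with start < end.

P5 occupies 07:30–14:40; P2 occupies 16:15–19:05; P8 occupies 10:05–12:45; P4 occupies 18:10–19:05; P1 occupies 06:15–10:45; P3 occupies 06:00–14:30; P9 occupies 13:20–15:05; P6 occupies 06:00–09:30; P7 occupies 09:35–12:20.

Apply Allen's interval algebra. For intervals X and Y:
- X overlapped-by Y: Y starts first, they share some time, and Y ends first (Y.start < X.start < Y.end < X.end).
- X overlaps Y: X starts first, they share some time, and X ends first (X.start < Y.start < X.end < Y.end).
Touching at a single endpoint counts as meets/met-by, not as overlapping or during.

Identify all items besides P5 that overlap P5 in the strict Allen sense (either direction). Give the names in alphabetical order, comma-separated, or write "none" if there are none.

Target P5 = [07:30, 14:40].
P1 [06:15, 10:45] → overlaps → yes.
P2 [16:15, 19:05] → after → no.
P3 [06:00, 14:30] → overlaps → yes.
P4 [18:10, 19:05] → after → no.
P6 [06:00, 09:30] → overlaps → yes.
P7 [09:35, 12:20] → during → no.
P8 [10:05, 12:45] → during → no.
P9 [13:20, 15:05] → overlapped-by → yes.
Result: P1, P3, P6, P9.

P1, P3, P6, P9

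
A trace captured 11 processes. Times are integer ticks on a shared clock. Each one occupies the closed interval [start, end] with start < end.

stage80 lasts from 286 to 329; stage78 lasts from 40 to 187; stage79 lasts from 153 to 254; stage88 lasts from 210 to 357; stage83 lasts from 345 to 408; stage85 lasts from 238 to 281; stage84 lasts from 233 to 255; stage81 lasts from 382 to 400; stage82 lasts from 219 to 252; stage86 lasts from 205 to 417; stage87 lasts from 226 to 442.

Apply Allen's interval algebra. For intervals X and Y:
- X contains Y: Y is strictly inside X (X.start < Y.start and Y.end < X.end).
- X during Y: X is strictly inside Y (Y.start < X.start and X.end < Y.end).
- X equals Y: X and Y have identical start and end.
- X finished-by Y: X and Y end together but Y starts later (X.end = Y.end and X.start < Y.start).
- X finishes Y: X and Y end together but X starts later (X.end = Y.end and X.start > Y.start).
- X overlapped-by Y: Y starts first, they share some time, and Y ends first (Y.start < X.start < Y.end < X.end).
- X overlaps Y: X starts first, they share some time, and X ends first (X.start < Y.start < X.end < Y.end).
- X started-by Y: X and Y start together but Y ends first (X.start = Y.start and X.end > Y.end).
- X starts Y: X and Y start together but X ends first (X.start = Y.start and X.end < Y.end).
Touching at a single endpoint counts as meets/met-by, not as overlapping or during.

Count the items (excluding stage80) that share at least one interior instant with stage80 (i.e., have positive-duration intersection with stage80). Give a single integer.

3

Target stage80 = [286, 329].
stage78 [40, 187] → before → no.
stage79 [153, 254] → before → no.
stage81 [382, 400] → after → no.
stage82 [219, 252] → before → no.
stage83 [345, 408] → after → no.
stage84 [233, 255] → before → no.
stage85 [238, 281] → before → no.
stage86 [205, 417] → contains → counts.
stage87 [226, 442] → contains → counts.
stage88 [210, 357] → contains → counts.
Total: 3.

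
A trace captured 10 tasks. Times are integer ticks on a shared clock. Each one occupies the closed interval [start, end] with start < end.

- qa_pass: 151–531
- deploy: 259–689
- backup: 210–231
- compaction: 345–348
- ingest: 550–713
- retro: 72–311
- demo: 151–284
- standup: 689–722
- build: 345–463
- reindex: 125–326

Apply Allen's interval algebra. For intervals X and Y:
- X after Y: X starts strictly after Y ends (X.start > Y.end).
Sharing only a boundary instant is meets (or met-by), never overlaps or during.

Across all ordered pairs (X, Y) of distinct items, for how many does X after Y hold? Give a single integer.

23

Checking all 90 ordered pairs for relation 'after'; matching pairs in alphabetical order:
(build, backup): build after backup ✓
(build, demo): build after demo ✓
(build, reindex): build after reindex ✓
(build, retro): build after retro ✓
(compaction, backup): compaction after backup ✓
(compaction, demo): compaction after demo ✓
(compaction, reindex): compaction after reindex ✓
(compaction, retro): compaction after retro ✓
(deploy, backup): deploy after backup ✓
(ingest, backup): ingest after backup ✓
(ingest, build): ingest after build ✓
(ingest, compaction): ingest after compaction ✓
(ingest, demo): ingest after demo ✓
(ingest, qa_pass): ingest after qa_pass ✓
(ingest, reindex): ingest after reindex ✓
(ingest, retro): ingest after retro ✓
(standup, backup): standup after backup ✓
(standup, build): standup after build ✓
(standup, compaction): standup after compaction ✓
(standup, demo): standup after demo ✓
(standup, qa_pass): standup after qa_pass ✓
(standup, reindex): standup after reindex ✓
(standup, retro): standup after retro ✓
Count: 23.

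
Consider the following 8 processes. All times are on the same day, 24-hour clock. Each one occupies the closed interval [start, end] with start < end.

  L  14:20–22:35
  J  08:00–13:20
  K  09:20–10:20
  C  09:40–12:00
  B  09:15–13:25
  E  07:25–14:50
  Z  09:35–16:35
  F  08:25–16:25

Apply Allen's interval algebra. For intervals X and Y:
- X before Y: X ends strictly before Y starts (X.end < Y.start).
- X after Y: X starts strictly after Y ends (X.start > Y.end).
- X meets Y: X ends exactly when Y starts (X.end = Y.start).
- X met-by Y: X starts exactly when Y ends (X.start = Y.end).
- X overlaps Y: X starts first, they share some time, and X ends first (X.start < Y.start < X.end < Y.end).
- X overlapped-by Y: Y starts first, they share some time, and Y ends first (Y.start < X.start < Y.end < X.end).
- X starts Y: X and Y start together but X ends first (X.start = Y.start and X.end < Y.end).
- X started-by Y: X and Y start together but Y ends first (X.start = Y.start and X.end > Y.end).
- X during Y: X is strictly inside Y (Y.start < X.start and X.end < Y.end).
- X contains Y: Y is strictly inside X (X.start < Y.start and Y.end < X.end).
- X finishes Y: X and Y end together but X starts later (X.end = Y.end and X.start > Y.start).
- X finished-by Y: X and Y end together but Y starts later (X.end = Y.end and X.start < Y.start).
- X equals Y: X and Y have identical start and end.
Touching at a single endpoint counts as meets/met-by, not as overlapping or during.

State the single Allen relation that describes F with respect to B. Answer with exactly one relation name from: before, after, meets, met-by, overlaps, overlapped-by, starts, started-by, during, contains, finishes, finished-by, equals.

F = [08:25, 16:25]; B = [09:15, 13:25].
Compare endpoints: F.start < B.start, F.start < B.end, F.end > B.start, F.end > B.end.
That pattern is 'contains'.

contains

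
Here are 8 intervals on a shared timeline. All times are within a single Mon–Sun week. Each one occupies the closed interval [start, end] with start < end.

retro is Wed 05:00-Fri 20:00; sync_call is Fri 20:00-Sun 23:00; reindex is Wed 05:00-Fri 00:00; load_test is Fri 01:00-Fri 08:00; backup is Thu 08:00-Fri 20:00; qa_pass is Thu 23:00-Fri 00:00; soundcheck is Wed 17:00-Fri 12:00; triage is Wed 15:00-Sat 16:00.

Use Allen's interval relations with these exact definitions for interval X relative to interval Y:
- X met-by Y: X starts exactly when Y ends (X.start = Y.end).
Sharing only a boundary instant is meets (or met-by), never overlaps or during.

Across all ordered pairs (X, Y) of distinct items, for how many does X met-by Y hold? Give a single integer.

2

Checking all 56 ordered pairs for relation 'met-by'; matching pairs in alphabetical order:
(sync_call, backup): sync_call met-by backup ✓
(sync_call, retro): sync_call met-by retro ✓
Count: 2.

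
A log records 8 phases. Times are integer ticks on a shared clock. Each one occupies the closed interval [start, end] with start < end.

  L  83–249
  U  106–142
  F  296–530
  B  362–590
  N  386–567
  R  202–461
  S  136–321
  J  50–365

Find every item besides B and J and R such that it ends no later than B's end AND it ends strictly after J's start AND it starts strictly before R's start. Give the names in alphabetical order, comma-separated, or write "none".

Conditions: its end is no later than B's end (X.end <= 590) AND its end is strictly after J's start (X.end > 50) AND its start is strictly before R's start (X.start < 202).
F: end 530 <= 590? ✓; end 530 > 50? ✓; start 296 < 202? ✗ → no.
L: end 249 <= 590? ✓; end 249 > 50? ✓; start 83 < 202? ✓ → yes.
N: end 567 <= 590? ✓; end 567 > 50? ✓; start 386 < 202? ✗ → no.
S: end 321 <= 590? ✓; end 321 > 50? ✓; start 136 < 202? ✓ → yes.
U: end 142 <= 590? ✓; end 142 > 50? ✓; start 106 < 202? ✓ → yes.
Result: L, S, U.

L, S, U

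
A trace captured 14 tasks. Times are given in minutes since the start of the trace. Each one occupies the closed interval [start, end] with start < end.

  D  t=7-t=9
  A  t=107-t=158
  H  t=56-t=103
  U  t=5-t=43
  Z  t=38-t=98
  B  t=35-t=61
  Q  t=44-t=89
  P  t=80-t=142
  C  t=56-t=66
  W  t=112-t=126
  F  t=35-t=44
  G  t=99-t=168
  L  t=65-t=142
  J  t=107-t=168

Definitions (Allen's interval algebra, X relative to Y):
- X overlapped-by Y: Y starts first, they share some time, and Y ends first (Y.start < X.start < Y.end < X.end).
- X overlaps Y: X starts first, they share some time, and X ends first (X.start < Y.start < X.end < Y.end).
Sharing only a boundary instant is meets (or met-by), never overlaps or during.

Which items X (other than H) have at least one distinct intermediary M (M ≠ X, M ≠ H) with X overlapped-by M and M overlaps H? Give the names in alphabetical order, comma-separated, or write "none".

Target H = [t=56, t=103].
Intermediaries M with M overlaps H: B, Q, Z.
Via B — items with X overlapped-by B: C, Q, Z.
Via Q — items with X overlapped-by Q: L, P.
Via Z — items with X overlapped-by Z: L, P.
Union: C, L, P, Q, Z.

C, L, P, Q, Z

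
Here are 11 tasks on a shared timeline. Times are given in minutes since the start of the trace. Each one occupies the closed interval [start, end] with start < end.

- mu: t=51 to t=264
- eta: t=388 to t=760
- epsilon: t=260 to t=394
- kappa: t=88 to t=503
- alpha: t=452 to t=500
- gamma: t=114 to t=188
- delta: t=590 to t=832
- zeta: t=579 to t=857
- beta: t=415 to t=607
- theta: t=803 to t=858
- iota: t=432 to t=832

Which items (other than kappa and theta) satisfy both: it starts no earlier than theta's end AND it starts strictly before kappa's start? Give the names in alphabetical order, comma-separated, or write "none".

Conditions: its start is no earlier than theta's end (X.start >= t=858) AND its start is strictly before kappa's start (X.start < t=88).
alpha: start t=452 >= t=858? ✗; start t=452 < t=88? ✗ → no.
beta: start t=415 >= t=858? ✗; start t=415 < t=88? ✗ → no.
delta: start t=590 >= t=858? ✗; start t=590 < t=88? ✗ → no.
epsilon: start t=260 >= t=858? ✗; start t=260 < t=88? ✗ → no.
eta: start t=388 >= t=858? ✗; start t=388 < t=88? ✗ → no.
gamma: start t=114 >= t=858? ✗; start t=114 < t=88? ✗ → no.
iota: start t=432 >= t=858? ✗; start t=432 < t=88? ✗ → no.
mu: start t=51 >= t=858? ✗; start t=51 < t=88? ✓ → no.
zeta: start t=579 >= t=858? ✗; start t=579 < t=88? ✗ → no.
Result: none.

none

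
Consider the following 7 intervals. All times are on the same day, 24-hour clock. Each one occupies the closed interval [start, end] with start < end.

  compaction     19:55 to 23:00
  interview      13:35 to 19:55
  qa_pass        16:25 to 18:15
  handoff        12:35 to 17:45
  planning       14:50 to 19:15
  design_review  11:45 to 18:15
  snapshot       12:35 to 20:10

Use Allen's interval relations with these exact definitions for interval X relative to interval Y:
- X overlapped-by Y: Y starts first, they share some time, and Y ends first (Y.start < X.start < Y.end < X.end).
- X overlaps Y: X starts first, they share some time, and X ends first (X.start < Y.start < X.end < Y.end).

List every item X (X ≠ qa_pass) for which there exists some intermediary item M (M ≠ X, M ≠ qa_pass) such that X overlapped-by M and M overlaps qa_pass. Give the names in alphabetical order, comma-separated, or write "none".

Target qa_pass = [16:25, 18:15].
Intermediaries M with M overlaps qa_pass: handoff.
Via handoff — items with X overlapped-by handoff: interview, planning.
Union: interview, planning.

interview, planning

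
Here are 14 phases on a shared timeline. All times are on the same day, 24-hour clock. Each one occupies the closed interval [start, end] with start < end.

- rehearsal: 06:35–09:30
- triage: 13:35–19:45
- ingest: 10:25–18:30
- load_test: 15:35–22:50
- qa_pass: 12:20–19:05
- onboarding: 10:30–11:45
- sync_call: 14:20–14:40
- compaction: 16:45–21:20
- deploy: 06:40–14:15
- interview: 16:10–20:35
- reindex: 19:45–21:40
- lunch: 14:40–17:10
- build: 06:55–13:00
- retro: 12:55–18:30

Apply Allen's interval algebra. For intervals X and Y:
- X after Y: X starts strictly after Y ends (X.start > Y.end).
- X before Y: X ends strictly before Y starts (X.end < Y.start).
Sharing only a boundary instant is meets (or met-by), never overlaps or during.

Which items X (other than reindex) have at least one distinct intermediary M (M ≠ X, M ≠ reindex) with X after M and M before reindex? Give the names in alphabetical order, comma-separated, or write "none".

compaction, ingest, interview, load_test, lunch, onboarding, qa_pass, retro, sync_call, triage

Target reindex = [19:45, 21:40].
Intermediaries M with M before reindex: build, deploy, ingest, lunch, onboarding, qa_pass, rehearsal, retro, sync_call.
Via build — items with X after build: compaction, interview, load_test, lunch, sync_call, triage.
Via deploy — items with X after deploy: compaction, interview, load_test, lunch, sync_call.
Via ingest — items with X after ingest: none.
Via lunch — items with X after lunch: none.
Via onboarding — items with X after onboarding: compaction, interview, load_test, lunch, qa_pass, retro, sync_call, triage.
Via qa_pass — items with X after qa_pass: none.
Via rehearsal — items with X after rehearsal: compaction, ingest, interview, load_test, lunch, onboarding, qa_pass, retro, sync_call, triage.
Via retro — items with X after retro: none.
Via sync_call — items with X after sync_call: compaction, interview, load_test.
Union: compaction, ingest, interview, load_test, lunch, onboarding, qa_pass, retro, sync_call, triage.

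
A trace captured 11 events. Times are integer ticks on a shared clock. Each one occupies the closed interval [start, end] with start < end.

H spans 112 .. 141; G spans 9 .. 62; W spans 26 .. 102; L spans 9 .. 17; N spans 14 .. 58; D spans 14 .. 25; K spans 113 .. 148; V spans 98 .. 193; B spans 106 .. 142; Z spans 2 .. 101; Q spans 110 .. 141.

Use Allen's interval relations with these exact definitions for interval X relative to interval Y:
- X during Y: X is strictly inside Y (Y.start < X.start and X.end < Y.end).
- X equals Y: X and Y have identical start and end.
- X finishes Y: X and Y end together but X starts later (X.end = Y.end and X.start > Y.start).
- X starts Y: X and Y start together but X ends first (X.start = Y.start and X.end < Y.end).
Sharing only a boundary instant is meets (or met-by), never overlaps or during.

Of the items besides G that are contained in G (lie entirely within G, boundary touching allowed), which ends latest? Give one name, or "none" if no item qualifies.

N

Target G = [9, 62].
B [106, 142] → after → excluded.
D [14, 25] → during → candidate.
H [112, 141] → after → excluded.
K [113, 148] → after → excluded.
L [9, 17] → starts → candidate.
N [14, 58] → during → candidate.
Q [110, 141] → after → excluded.
V [98, 193] → after → excluded.
W [26, 102] → overlapped-by → excluded.
Z [2, 101] → contains → excluded.
Among candidates, latest end is 58 → N.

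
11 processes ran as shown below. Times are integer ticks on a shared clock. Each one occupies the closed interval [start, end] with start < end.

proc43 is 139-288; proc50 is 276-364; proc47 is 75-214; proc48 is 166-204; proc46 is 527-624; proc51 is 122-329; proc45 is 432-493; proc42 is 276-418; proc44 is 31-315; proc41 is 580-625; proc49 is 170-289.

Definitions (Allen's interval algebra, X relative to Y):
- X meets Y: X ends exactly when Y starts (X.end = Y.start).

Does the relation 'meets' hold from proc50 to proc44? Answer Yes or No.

No

proc50 = [276, 364], proc44 = [31, 315].
Actual relation of proc50 to proc44: overlapped-by.
Asked whether 'meets' holds → No.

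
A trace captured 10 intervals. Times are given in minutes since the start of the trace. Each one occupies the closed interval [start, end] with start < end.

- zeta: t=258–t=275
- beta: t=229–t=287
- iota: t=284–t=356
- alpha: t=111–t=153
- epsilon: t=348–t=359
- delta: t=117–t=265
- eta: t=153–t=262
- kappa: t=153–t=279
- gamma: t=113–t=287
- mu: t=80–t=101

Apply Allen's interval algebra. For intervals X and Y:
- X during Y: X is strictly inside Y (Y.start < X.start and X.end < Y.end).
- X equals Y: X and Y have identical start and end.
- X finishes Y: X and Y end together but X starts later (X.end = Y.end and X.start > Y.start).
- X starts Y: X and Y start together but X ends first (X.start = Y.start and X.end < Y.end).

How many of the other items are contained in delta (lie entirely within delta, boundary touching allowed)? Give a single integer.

Target delta = [t=117, t=265].
alpha [t=111, t=153] → overlaps → no.
beta [t=229, t=287] → overlapped-by → no.
epsilon [t=348, t=359] → after → no.
eta [t=153, t=262] → during → counts.
gamma [t=113, t=287] → contains → no.
iota [t=284, t=356] → after → no.
kappa [t=153, t=279] → overlapped-by → no.
mu [t=80, t=101] → before → no.
zeta [t=258, t=275] → overlapped-by → no.
Total: 1.

1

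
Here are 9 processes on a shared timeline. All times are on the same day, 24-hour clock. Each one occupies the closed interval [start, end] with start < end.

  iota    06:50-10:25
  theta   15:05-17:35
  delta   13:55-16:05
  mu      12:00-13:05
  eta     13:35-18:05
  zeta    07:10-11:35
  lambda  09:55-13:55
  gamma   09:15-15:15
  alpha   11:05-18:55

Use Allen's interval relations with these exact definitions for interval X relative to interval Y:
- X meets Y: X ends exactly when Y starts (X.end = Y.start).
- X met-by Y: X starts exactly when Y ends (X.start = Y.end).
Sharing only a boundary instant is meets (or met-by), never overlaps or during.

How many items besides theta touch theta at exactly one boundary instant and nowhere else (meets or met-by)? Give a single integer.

Target theta = [15:05, 17:35].
alpha [11:05, 18:55] → contains → no.
delta [13:55, 16:05] → overlaps → no.
eta [13:35, 18:05] → contains → no.
gamma [09:15, 15:15] → overlaps → no.
iota [06:50, 10:25] → before → no.
lambda [09:55, 13:55] → before → no.
mu [12:00, 13:05] → before → no.
zeta [07:10, 11:35] → before → no.
Total: 0.

0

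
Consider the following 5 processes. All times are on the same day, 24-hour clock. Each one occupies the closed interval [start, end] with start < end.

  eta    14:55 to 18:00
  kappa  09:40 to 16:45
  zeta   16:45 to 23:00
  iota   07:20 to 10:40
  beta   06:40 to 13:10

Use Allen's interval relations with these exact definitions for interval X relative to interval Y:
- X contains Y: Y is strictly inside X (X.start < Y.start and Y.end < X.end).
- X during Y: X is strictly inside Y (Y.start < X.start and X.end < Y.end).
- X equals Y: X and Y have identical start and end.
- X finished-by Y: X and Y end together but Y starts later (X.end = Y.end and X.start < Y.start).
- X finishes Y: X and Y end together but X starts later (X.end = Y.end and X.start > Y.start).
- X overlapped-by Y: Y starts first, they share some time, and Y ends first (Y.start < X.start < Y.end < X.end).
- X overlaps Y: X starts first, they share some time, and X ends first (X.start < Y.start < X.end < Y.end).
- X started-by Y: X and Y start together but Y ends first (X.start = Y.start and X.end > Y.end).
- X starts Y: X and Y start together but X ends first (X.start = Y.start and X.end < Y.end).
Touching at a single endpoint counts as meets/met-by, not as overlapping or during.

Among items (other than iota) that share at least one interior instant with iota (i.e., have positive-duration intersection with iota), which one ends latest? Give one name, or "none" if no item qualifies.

kappa

Target iota = [07:20, 10:40].
beta [06:40, 13:10] → contains → candidate.
eta [14:55, 18:00] → after → excluded.
kappa [09:40, 16:45] → overlapped-by → candidate.
zeta [16:45, 23:00] → after → excluded.
Among candidates, latest end is 16:45 → kappa.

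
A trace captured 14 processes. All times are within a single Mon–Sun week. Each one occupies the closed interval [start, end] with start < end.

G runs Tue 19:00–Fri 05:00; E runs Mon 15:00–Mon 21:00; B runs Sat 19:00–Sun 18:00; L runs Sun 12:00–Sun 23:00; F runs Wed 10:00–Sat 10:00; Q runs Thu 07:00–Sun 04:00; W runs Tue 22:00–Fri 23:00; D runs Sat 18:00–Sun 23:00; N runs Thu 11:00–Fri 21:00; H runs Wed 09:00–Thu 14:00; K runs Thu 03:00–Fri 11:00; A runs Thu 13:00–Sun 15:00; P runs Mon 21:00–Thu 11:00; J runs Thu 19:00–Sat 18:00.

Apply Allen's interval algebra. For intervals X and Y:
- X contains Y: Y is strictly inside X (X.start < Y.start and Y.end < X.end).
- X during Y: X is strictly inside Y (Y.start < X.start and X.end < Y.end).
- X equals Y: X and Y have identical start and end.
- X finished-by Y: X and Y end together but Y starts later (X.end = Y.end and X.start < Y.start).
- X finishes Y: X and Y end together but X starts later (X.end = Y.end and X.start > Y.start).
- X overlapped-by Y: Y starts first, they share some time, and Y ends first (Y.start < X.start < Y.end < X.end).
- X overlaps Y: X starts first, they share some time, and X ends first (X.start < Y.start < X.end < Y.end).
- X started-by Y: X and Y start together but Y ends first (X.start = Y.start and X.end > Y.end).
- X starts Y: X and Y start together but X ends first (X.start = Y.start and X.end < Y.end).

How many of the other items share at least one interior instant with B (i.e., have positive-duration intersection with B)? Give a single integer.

Target B = [Sat 19:00, Sun 18:00].
A [Thu 13:00, Sun 15:00] → overlaps → counts.
D [Sat 18:00, Sun 23:00] → contains → counts.
E [Mon 15:00, Mon 21:00] → before → no.
F [Wed 10:00, Sat 10:00] → before → no.
G [Tue 19:00, Fri 05:00] → before → no.
H [Wed 09:00, Thu 14:00] → before → no.
J [Thu 19:00, Sat 18:00] → before → no.
K [Thu 03:00, Fri 11:00] → before → no.
L [Sun 12:00, Sun 23:00] → overlapped-by → counts.
N [Thu 11:00, Fri 21:00] → before → no.
P [Mon 21:00, Thu 11:00] → before → no.
Q [Thu 07:00, Sun 04:00] → overlaps → counts.
W [Tue 22:00, Fri 23:00] → before → no.
Total: 4.

4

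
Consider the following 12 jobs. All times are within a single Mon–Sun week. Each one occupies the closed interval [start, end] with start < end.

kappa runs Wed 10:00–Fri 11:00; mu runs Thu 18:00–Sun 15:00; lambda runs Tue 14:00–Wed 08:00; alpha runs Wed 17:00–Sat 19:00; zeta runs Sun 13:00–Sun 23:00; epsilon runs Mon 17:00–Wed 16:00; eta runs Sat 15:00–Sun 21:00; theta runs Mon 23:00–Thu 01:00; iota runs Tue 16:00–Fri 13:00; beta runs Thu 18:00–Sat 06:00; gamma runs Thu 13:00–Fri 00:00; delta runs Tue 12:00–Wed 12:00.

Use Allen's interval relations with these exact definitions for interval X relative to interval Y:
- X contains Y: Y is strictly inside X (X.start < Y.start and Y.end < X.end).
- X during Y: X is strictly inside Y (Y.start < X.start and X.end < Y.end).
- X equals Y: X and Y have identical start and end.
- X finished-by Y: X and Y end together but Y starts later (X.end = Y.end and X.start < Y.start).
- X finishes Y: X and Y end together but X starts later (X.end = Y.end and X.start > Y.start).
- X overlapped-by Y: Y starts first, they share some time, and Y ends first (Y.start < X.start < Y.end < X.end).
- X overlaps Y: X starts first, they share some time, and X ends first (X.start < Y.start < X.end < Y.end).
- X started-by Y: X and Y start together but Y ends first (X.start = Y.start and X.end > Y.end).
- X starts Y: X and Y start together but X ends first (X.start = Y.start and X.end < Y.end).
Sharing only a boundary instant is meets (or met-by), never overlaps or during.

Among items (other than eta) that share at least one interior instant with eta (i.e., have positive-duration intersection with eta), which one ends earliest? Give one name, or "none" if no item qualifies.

alpha

Target eta = [Sat 15:00, Sun 21:00].
alpha [Wed 17:00, Sat 19:00] → overlaps → candidate.
beta [Thu 18:00, Sat 06:00] → before → excluded.
delta [Tue 12:00, Wed 12:00] → before → excluded.
epsilon [Mon 17:00, Wed 16:00] → before → excluded.
gamma [Thu 13:00, Fri 00:00] → before → excluded.
iota [Tue 16:00, Fri 13:00] → before → excluded.
kappa [Wed 10:00, Fri 11:00] → before → excluded.
lambda [Tue 14:00, Wed 08:00] → before → excluded.
mu [Thu 18:00, Sun 15:00] → overlaps → candidate.
theta [Mon 23:00, Thu 01:00] → before → excluded.
zeta [Sun 13:00, Sun 23:00] → overlapped-by → candidate.
Among candidates, earliest end is Sat 19:00 → alpha.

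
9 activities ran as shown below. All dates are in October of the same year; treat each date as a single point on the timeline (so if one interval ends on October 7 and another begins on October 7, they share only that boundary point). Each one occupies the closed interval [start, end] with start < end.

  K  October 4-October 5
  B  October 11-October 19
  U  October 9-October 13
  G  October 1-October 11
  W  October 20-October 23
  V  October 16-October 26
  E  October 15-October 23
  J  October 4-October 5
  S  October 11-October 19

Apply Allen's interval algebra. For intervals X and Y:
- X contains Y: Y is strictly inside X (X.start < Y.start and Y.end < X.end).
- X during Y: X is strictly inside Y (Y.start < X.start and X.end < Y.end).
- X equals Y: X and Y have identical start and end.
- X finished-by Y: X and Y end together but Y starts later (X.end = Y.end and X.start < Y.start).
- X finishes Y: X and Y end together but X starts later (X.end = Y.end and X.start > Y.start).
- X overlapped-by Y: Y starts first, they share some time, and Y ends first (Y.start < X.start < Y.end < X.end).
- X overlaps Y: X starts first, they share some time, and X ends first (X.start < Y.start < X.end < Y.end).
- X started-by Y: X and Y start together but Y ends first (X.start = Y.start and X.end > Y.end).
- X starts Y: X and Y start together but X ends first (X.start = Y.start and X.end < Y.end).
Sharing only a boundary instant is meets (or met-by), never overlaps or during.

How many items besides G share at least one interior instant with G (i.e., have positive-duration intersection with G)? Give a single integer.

3

Target G = [October 1, October 11].
B [October 11, October 19] → met-by → no.
E [October 15, October 23] → after → no.
J [October 4, October 5] → during → counts.
K [October 4, October 5] → during → counts.
S [October 11, October 19] → met-by → no.
U [October 9, October 13] → overlapped-by → counts.
V [October 16, October 26] → after → no.
W [October 20, October 23] → after → no.
Total: 3.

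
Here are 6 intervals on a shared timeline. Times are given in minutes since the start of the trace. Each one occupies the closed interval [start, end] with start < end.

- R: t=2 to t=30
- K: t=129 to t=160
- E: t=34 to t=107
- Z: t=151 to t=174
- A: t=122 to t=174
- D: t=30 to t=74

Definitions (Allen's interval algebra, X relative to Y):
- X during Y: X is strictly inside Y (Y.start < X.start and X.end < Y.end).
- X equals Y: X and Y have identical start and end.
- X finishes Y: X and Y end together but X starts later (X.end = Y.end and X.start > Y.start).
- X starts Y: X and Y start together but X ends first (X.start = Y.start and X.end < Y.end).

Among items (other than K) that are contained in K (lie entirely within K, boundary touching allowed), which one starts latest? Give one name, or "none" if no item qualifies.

Target K = [t=129, t=160].
A [t=122, t=174] → contains → excluded.
D [t=30, t=74] → before → excluded.
E [t=34, t=107] → before → excluded.
R [t=2, t=30] → before → excluded.
Z [t=151, t=174] → overlapped-by → excluded.
No candidates → none.

none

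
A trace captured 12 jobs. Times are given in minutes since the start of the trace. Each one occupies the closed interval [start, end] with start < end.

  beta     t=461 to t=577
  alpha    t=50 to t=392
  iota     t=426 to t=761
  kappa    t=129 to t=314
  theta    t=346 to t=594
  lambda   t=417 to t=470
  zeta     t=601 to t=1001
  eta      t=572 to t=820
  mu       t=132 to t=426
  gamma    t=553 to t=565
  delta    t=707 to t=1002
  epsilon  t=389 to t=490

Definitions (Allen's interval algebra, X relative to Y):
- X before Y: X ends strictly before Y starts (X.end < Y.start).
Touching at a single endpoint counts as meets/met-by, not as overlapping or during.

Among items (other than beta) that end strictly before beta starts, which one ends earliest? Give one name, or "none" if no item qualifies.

kappa

Target beta = [t=461, t=577].
alpha [t=50, t=392] → before → candidate.
delta [t=707, t=1002] → after → excluded.
epsilon [t=389, t=490] → overlaps → excluded.
eta [t=572, t=820] → overlapped-by → excluded.
gamma [t=553, t=565] → during → excluded.
iota [t=426, t=761] → contains → excluded.
kappa [t=129, t=314] → before → candidate.
lambda [t=417, t=470] → overlaps → excluded.
mu [t=132, t=426] → before → candidate.
theta [t=346, t=594] → contains → excluded.
zeta [t=601, t=1001] → after → excluded.
Among candidates, earliest end is t=314 → kappa.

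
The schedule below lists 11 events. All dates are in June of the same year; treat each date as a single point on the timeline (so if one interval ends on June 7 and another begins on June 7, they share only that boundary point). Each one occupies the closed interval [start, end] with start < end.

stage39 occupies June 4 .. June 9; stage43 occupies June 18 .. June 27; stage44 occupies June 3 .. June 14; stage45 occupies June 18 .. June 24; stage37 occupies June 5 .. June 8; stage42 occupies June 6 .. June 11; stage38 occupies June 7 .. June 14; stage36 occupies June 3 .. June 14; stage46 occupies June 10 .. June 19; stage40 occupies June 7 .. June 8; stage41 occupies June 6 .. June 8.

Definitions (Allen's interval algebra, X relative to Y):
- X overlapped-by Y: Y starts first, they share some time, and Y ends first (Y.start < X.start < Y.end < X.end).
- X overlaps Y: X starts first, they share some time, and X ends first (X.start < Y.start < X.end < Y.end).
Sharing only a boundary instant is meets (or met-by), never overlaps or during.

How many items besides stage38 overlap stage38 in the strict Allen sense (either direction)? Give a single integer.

Target stage38 = [June 7, June 14].
stage36 [June 3, June 14] → finished-by → no.
stage37 [June 5, June 8] → overlaps → counts.
stage39 [June 4, June 9] → overlaps → counts.
stage40 [June 7, June 8] → starts → no.
stage41 [June 6, June 8] → overlaps → counts.
stage42 [June 6, June 11] → overlaps → counts.
stage43 [June 18, June 27] → after → no.
stage44 [June 3, June 14] → finished-by → no.
stage45 [June 18, June 24] → after → no.
stage46 [June 10, June 19] → overlapped-by → counts.
Total: 5.

5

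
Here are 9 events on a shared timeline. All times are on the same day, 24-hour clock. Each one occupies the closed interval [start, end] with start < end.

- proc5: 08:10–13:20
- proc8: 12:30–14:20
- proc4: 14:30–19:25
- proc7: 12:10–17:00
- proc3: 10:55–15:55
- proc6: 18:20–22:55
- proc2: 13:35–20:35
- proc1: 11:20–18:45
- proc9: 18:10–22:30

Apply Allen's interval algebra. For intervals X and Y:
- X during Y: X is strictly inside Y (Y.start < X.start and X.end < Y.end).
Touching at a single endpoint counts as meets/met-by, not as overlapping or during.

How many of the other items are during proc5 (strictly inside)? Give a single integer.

0

Target proc5 = [08:10, 13:20].
proc1 [11:20, 18:45] → overlapped-by → no.
proc2 [13:35, 20:35] → after → no.
proc3 [10:55, 15:55] → overlapped-by → no.
proc4 [14:30, 19:25] → after → no.
proc6 [18:20, 22:55] → after → no.
proc7 [12:10, 17:00] → overlapped-by → no.
proc8 [12:30, 14:20] → overlapped-by → no.
proc9 [18:10, 22:30] → after → no.
Total: 0.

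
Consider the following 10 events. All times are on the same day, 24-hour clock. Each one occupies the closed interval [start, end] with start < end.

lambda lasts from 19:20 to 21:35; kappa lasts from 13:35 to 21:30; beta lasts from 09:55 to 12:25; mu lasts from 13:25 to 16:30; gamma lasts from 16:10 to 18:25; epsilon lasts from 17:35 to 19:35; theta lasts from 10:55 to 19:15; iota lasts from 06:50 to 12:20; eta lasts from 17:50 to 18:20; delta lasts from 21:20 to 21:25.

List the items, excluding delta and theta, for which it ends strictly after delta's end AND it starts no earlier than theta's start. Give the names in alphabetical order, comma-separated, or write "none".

Conditions: its end is strictly after delta's end (X.end > 21:25) AND its start is no earlier than theta's start (X.start >= 10:55).
beta: end 12:25 > 21:25? ✗; start 09:55 >= 10:55? ✗ → no.
epsilon: end 19:35 > 21:25? ✗; start 17:35 >= 10:55? ✓ → no.
eta: end 18:20 > 21:25? ✗; start 17:50 >= 10:55? ✓ → no.
gamma: end 18:25 > 21:25? ✗; start 16:10 >= 10:55? ✓ → no.
iota: end 12:20 > 21:25? ✗; start 06:50 >= 10:55? ✗ → no.
kappa: end 21:30 > 21:25? ✓; start 13:35 >= 10:55? ✓ → yes.
lambda: end 21:35 > 21:25? ✓; start 19:20 >= 10:55? ✓ → yes.
mu: end 16:30 > 21:25? ✗; start 13:25 >= 10:55? ✓ → no.
Result: kappa, lambda.

kappa, lambda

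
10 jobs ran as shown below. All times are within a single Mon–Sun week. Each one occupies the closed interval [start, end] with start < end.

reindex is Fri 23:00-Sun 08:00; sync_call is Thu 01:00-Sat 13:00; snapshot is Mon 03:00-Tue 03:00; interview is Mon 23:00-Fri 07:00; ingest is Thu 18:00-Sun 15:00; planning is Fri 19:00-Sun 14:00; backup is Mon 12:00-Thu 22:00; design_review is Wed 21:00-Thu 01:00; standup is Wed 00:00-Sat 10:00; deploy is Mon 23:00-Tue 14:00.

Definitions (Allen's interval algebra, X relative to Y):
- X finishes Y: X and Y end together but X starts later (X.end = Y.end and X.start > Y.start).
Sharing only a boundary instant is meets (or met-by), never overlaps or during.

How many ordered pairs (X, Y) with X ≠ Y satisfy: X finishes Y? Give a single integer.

0

Checking all 90 ordered pairs for relation 'finishes'; matching pairs in alphabetical order:
No pair satisfies it.
Count: 0.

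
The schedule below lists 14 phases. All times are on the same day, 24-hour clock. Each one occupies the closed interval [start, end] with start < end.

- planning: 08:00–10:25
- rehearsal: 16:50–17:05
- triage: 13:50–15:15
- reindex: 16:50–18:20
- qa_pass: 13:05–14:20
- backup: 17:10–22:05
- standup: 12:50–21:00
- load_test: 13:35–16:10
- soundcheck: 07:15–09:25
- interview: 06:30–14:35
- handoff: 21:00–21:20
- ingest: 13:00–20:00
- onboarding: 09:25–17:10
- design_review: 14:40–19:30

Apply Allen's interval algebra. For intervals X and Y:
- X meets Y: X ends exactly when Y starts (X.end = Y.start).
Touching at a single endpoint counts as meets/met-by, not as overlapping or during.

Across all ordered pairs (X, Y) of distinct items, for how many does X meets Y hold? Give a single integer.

3

Checking all 182 ordered pairs for relation 'meets'; matching pairs in alphabetical order:
(onboarding, backup): onboarding meets backup ✓
(soundcheck, onboarding): soundcheck meets onboarding ✓
(standup, handoff): standup meets handoff ✓
Count: 3.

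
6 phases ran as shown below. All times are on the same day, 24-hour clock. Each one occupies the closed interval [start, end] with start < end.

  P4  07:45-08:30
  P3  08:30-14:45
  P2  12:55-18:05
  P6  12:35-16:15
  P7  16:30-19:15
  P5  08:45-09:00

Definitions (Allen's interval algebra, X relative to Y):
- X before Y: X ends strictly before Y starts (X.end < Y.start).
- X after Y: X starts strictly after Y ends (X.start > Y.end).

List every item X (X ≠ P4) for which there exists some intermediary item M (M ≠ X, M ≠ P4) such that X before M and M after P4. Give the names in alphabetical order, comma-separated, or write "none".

P3, P5, P6

Target P4 = [07:45, 08:30].
Intermediaries M with M after P4: P2, P5, P6, P7.
Via P2 — items with X before P2: P5.
Via P5 — items with X before P5: none.
Via P6 — items with X before P6: P5.
Via P7 — items with X before P7: P3, P5, P6.
Union: P3, P5, P6.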